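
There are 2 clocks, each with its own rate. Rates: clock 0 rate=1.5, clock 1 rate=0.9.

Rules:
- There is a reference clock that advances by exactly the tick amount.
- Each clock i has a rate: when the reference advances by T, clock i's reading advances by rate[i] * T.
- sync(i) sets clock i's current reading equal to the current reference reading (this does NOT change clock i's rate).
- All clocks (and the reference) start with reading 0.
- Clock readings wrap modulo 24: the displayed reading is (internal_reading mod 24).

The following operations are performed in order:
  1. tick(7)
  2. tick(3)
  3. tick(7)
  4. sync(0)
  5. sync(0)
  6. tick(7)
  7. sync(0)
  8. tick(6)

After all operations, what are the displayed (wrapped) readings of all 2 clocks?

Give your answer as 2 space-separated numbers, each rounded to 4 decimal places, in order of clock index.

After op 1 tick(7): ref=7.0000 raw=[10.5000 6.3000]
After op 2 tick(3): ref=10.0000 raw=[15.0000 9.0000]
After op 3 tick(7): ref=17.0000 raw=[25.5000 15.3000]
After op 4 sync(0): ref=17.0000 raw=[17.0000 15.3000]
After op 5 sync(0): ref=17.0000 raw=[17.0000 15.3000]
After op 6 tick(7): ref=24.0000 raw=[27.5000 21.6000]
After op 7 sync(0): ref=24.0000 raw=[24.0000 21.6000]
After op 8 tick(6): ref=30.0000 raw=[33.0000 27.0000]
Wrap final raw readings (mod 24): 33.0000 mod 24 = 9.0000; 27.0000 mod 24 = 3.0000

Answer: 9.0000 3.0000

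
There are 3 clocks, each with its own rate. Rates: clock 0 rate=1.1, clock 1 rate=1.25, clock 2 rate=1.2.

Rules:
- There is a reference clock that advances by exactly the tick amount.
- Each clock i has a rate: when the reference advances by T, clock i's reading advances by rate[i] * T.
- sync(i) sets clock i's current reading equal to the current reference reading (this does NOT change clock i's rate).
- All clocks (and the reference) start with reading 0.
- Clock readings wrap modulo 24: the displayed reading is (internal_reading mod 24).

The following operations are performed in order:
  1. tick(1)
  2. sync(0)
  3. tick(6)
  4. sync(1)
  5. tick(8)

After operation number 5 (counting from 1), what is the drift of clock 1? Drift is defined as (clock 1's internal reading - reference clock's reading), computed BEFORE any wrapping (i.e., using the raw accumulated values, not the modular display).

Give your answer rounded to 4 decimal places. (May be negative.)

After op 1 tick(1): ref=1.0000 raw=[1.1000 1.2500 1.2000]
After op 2 sync(0): ref=1.0000 raw=[1.0000 1.2500 1.2000]
After op 3 tick(6): ref=7.0000 raw=[7.6000 8.7500 8.4000]
After op 4 sync(1): ref=7.0000 raw=[7.6000 7.0000 8.4000]
After op 5 tick(8): ref=15.0000 raw=[16.4000 17.0000 18.0000]
Drift of clock 1 after op 5: 17.0000 - 15.0000 = 2.0000

Answer: 2.0000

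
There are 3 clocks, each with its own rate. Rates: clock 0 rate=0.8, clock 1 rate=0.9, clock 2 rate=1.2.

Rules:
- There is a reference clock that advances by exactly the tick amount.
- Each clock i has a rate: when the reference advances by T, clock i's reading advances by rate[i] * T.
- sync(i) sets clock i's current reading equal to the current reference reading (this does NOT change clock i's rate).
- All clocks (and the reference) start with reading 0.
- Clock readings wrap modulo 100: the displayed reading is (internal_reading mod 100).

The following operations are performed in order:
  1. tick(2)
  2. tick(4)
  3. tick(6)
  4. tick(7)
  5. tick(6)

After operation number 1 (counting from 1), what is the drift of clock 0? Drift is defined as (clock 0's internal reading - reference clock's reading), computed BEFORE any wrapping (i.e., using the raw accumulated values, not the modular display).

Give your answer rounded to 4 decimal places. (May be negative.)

Answer: -0.4000

Derivation:
After op 1 tick(2): ref=2.0000 raw=[1.6000 1.8000 2.4000]
Drift of clock 0 after op 1: 1.6000 - 2.0000 = -0.4000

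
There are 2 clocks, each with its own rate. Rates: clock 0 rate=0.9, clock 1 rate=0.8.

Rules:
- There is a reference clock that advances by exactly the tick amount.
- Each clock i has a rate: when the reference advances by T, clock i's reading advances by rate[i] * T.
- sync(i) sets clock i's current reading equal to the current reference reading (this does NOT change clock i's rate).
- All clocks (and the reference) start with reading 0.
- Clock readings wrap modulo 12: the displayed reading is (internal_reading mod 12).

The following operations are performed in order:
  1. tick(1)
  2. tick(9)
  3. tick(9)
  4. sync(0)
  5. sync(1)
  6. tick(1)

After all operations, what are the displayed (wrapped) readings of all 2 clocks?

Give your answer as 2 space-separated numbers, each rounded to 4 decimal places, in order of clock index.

After op 1 tick(1): ref=1.0000 raw=[0.9000 0.8000]
After op 2 tick(9): ref=10.0000 raw=[9.0000 8.0000]
After op 3 tick(9): ref=19.0000 raw=[17.1000 15.2000]
After op 4 sync(0): ref=19.0000 raw=[19.0000 15.2000]
After op 5 sync(1): ref=19.0000 raw=[19.0000 19.0000]
After op 6 tick(1): ref=20.0000 raw=[19.9000 19.8000]
Wrap final raw readings (mod 12): 19.9000 mod 12 = 7.9000; 19.8000 mod 12 = 7.8000

Answer: 7.9000 7.8000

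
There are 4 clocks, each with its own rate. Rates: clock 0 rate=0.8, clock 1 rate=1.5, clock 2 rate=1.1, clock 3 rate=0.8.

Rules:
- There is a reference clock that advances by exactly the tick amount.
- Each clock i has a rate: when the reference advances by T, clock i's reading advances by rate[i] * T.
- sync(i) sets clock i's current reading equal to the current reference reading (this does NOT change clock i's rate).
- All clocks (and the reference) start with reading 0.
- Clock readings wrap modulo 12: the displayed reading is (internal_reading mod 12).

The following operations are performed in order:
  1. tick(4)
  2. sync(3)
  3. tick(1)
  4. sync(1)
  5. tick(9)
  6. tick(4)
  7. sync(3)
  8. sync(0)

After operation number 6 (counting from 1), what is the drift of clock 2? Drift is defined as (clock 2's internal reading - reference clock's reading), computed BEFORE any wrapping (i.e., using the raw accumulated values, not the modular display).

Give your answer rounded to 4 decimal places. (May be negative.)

After op 1 tick(4): ref=4.0000 raw=[3.2000 6.0000 4.4000 3.2000]
After op 2 sync(3): ref=4.0000 raw=[3.2000 6.0000 4.4000 4.0000]
After op 3 tick(1): ref=5.0000 raw=[4.0000 7.5000 5.5000 4.8000]
After op 4 sync(1): ref=5.0000 raw=[4.0000 5.0000 5.5000 4.8000]
After op 5 tick(9): ref=14.0000 raw=[11.2000 18.5000 15.4000 12.0000]
After op 6 tick(4): ref=18.0000 raw=[14.4000 24.5000 19.8000 15.2000]
Drift of clock 2 after op 6: 19.8000 - 18.0000 = 1.8000

Answer: 1.8000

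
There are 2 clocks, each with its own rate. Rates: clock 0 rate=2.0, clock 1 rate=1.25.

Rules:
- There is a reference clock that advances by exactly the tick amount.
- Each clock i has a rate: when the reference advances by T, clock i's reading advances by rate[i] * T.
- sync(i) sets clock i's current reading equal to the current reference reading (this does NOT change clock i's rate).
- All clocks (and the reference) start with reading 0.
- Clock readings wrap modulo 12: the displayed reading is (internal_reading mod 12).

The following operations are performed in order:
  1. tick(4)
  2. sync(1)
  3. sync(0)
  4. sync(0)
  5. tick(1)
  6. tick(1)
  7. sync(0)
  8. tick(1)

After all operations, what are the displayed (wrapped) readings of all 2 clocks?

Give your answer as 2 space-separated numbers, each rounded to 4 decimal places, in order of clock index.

After op 1 tick(4): ref=4.0000 raw=[8.0000 5.0000]
After op 2 sync(1): ref=4.0000 raw=[8.0000 4.0000]
After op 3 sync(0): ref=4.0000 raw=[4.0000 4.0000]
After op 4 sync(0): ref=4.0000 raw=[4.0000 4.0000]
After op 5 tick(1): ref=5.0000 raw=[6.0000 5.2500]
After op 6 tick(1): ref=6.0000 raw=[8.0000 6.5000]
After op 7 sync(0): ref=6.0000 raw=[6.0000 6.5000]
After op 8 tick(1): ref=7.0000 raw=[8.0000 7.7500]
Wrap final raw readings (mod 12): 8.0000 mod 12 = 8.0000; 7.7500 mod 12 = 7.7500

Answer: 8.0000 7.7500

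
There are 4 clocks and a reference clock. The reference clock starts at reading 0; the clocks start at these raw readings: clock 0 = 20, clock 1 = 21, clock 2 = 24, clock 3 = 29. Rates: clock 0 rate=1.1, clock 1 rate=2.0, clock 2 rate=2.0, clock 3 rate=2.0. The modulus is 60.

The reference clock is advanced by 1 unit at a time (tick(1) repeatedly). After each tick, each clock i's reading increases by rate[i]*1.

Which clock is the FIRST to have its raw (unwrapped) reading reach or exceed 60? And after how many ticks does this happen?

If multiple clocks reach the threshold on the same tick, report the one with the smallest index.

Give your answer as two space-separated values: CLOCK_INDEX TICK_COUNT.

Answer: 3 16

Derivation:
clock 0: start=20, rate=1.1, needs 60-20 = 40; ticks = ceil(40/1.1) = ceil(36.3636) = 37; reading at tick 37 = 20 + 1.1*37 = 60.7000
clock 1: start=21, rate=2.0, needs 60-21 = 39; ticks = ceil(39/2.0) = ceil(19.5000) = 20; reading at tick 20 = 21 + 2.0*20 = 61.0000
clock 2: start=24, rate=2.0, needs 60-24 = 36; ticks = ceil(36/2.0) = ceil(18.0000) = 18; reading at tick 18 = 24 + 2.0*18 = 60.0000
clock 3: start=29, rate=2.0, needs 60-29 = 31; ticks = ceil(31/2.0) = ceil(15.5000) = 16; reading at tick 16 = 29 + 2.0*16 = 61.0000
Minimum tick count = 16; winners = [3]; smallest index = 3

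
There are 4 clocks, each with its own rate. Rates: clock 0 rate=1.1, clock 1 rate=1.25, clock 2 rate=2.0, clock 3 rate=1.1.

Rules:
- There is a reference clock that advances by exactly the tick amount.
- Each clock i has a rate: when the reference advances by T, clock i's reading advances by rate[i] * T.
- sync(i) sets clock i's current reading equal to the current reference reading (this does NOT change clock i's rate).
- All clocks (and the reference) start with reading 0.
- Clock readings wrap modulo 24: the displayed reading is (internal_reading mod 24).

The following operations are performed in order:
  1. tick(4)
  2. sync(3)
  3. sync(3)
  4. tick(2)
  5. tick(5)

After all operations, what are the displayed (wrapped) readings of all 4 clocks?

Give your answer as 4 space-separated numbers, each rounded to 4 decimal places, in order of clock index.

After op 1 tick(4): ref=4.0000 raw=[4.4000 5.0000 8.0000 4.4000]
After op 2 sync(3): ref=4.0000 raw=[4.4000 5.0000 8.0000 4.0000]
After op 3 sync(3): ref=4.0000 raw=[4.4000 5.0000 8.0000 4.0000]
After op 4 tick(2): ref=6.0000 raw=[6.6000 7.5000 12.0000 6.2000]
After op 5 tick(5): ref=11.0000 raw=[12.1000 13.7500 22.0000 11.7000]
Wrap final raw readings (mod 24): 12.1000 mod 24 = 12.1000; 13.7500 mod 24 = 13.7500; 22.0000 mod 24 = 22.0000; 11.7000 mod 24 = 11.7000

Answer: 12.1000 13.7500 22.0000 11.7000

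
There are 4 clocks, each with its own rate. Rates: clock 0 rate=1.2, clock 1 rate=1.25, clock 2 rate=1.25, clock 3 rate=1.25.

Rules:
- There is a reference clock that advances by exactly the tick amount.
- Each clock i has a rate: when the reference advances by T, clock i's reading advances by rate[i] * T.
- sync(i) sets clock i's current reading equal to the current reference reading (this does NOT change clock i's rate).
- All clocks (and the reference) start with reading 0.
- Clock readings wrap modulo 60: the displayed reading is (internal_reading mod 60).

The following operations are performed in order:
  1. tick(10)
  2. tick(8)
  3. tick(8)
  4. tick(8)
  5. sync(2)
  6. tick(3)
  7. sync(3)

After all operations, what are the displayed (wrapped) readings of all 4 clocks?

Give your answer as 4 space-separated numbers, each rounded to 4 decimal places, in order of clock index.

After op 1 tick(10): ref=10.0000 raw=[12.0000 12.5000 12.5000 12.5000]
After op 2 tick(8): ref=18.0000 raw=[21.6000 22.5000 22.5000 22.5000]
After op 3 tick(8): ref=26.0000 raw=[31.2000 32.5000 32.5000 32.5000]
After op 4 tick(8): ref=34.0000 raw=[40.8000 42.5000 42.5000 42.5000]
After op 5 sync(2): ref=34.0000 raw=[40.8000 42.5000 34.0000 42.5000]
After op 6 tick(3): ref=37.0000 raw=[44.4000 46.2500 37.7500 46.2500]
After op 7 sync(3): ref=37.0000 raw=[44.4000 46.2500 37.7500 37.0000]
Wrap final raw readings (mod 60): 44.4000 mod 60 = 44.4000; 46.2500 mod 60 = 46.2500; 37.7500 mod 60 = 37.7500; 37.0000 mod 60 = 37.0000

Answer: 44.4000 46.2500 37.7500 37.0000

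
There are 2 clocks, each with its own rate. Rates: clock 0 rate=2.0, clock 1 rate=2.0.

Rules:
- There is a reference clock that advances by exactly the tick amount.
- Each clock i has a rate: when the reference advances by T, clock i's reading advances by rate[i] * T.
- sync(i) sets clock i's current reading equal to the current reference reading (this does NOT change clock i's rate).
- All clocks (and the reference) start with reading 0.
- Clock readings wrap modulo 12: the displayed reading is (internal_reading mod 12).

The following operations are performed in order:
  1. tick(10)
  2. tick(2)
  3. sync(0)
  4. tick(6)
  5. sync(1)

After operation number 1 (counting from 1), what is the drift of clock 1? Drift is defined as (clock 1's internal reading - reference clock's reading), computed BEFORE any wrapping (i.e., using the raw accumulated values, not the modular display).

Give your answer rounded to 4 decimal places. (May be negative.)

After op 1 tick(10): ref=10.0000 raw=[20.0000 20.0000]
Drift of clock 1 after op 1: 20.0000 - 10.0000 = 10.0000

Answer: 10.0000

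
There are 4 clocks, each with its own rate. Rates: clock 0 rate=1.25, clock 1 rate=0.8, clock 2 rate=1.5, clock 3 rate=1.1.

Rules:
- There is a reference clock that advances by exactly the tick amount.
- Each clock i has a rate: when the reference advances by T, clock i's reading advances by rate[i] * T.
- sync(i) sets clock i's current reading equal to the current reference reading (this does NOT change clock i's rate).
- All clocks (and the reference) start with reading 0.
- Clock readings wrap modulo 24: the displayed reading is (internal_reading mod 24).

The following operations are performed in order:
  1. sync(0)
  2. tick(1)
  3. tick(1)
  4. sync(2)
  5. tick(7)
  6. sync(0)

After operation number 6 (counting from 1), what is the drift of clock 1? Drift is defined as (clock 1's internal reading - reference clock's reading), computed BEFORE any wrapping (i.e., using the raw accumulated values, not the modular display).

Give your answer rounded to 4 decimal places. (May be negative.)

After op 1 sync(0): ref=0.0000 raw=[0.0000 0.0000 0.0000 0.0000]
After op 2 tick(1): ref=1.0000 raw=[1.2500 0.8000 1.5000 1.1000]
After op 3 tick(1): ref=2.0000 raw=[2.5000 1.6000 3.0000 2.2000]
After op 4 sync(2): ref=2.0000 raw=[2.5000 1.6000 2.0000 2.2000]
After op 5 tick(7): ref=9.0000 raw=[11.2500 7.2000 12.5000 9.9000]
After op 6 sync(0): ref=9.0000 raw=[9.0000 7.2000 12.5000 9.9000]
Drift of clock 1 after op 6: 7.2000 - 9.0000 = -1.8000

Answer: -1.8000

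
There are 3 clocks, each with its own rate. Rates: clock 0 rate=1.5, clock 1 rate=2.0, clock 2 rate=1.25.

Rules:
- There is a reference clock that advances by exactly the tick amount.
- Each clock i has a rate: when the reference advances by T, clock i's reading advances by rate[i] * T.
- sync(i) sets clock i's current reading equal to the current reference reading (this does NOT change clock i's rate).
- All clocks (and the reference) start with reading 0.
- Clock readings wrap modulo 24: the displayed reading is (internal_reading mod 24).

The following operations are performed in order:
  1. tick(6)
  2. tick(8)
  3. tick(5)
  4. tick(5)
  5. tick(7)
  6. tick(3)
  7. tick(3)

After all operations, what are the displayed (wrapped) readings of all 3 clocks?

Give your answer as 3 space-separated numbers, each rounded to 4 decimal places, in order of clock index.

After op 1 tick(6): ref=6.0000 raw=[9.0000 12.0000 7.5000]
After op 2 tick(8): ref=14.0000 raw=[21.0000 28.0000 17.5000]
After op 3 tick(5): ref=19.0000 raw=[28.5000 38.0000 23.7500]
After op 4 tick(5): ref=24.0000 raw=[36.0000 48.0000 30.0000]
After op 5 tick(7): ref=31.0000 raw=[46.5000 62.0000 38.7500]
After op 6 tick(3): ref=34.0000 raw=[51.0000 68.0000 42.5000]
After op 7 tick(3): ref=37.0000 raw=[55.5000 74.0000 46.2500]
Wrap final raw readings (mod 24): 55.5000 mod 24 = 7.5000; 74.0000 mod 24 = 2.0000; 46.2500 mod 24 = 22.2500

Answer: 7.5000 2.0000 22.2500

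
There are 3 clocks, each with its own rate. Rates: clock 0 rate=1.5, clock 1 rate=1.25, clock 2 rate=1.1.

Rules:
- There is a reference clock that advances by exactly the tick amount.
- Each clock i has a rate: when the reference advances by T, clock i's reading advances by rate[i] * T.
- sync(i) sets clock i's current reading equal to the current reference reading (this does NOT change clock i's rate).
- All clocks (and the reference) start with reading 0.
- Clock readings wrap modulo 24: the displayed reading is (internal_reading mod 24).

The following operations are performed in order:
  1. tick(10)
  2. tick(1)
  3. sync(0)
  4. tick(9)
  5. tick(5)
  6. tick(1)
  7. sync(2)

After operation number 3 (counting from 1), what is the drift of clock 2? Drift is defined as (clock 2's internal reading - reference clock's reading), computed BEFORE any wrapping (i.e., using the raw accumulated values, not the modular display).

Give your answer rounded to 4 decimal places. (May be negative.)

Answer: 1.1000

Derivation:
After op 1 tick(10): ref=10.0000 raw=[15.0000 12.5000 11.0000]
After op 2 tick(1): ref=11.0000 raw=[16.5000 13.7500 12.1000]
After op 3 sync(0): ref=11.0000 raw=[11.0000 13.7500 12.1000]
Drift of clock 2 after op 3: 12.1000 - 11.0000 = 1.1000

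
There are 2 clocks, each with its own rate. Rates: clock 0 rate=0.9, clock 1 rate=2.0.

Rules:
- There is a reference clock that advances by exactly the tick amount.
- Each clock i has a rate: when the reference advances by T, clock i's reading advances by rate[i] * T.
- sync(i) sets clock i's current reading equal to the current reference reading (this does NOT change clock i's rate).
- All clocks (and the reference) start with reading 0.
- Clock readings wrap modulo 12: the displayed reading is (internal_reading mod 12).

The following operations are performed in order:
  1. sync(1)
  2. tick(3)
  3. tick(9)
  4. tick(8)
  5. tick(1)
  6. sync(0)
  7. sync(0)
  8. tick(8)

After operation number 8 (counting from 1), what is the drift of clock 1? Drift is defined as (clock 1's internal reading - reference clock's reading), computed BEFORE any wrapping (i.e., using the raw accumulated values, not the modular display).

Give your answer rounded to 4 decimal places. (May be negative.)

Answer: 29.0000

Derivation:
After op 1 sync(1): ref=0.0000 raw=[0.0000 0.0000]
After op 2 tick(3): ref=3.0000 raw=[2.7000 6.0000]
After op 3 tick(9): ref=12.0000 raw=[10.8000 24.0000]
After op 4 tick(8): ref=20.0000 raw=[18.0000 40.0000]
After op 5 tick(1): ref=21.0000 raw=[18.9000 42.0000]
After op 6 sync(0): ref=21.0000 raw=[21.0000 42.0000]
After op 7 sync(0): ref=21.0000 raw=[21.0000 42.0000]
After op 8 tick(8): ref=29.0000 raw=[28.2000 58.0000]
Drift of clock 1 after op 8: 58.0000 - 29.0000 = 29.0000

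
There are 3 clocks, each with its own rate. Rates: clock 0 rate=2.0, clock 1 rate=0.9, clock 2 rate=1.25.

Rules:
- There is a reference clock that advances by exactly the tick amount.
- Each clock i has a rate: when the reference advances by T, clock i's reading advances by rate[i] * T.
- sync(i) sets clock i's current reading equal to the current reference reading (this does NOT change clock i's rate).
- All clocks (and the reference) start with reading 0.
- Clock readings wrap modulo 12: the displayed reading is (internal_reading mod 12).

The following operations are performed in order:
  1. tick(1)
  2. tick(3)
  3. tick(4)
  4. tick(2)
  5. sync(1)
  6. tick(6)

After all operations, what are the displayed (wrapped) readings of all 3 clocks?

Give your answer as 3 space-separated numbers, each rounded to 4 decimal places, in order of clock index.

After op 1 tick(1): ref=1.0000 raw=[2.0000 0.9000 1.2500]
After op 2 tick(3): ref=4.0000 raw=[8.0000 3.6000 5.0000]
After op 3 tick(4): ref=8.0000 raw=[16.0000 7.2000 10.0000]
After op 4 tick(2): ref=10.0000 raw=[20.0000 9.0000 12.5000]
After op 5 sync(1): ref=10.0000 raw=[20.0000 10.0000 12.5000]
After op 6 tick(6): ref=16.0000 raw=[32.0000 15.4000 20.0000]
Wrap final raw readings (mod 12): 32.0000 mod 12 = 8.0000; 15.4000 mod 12 = 3.4000; 20.0000 mod 12 = 8.0000

Answer: 8.0000 3.4000 8.0000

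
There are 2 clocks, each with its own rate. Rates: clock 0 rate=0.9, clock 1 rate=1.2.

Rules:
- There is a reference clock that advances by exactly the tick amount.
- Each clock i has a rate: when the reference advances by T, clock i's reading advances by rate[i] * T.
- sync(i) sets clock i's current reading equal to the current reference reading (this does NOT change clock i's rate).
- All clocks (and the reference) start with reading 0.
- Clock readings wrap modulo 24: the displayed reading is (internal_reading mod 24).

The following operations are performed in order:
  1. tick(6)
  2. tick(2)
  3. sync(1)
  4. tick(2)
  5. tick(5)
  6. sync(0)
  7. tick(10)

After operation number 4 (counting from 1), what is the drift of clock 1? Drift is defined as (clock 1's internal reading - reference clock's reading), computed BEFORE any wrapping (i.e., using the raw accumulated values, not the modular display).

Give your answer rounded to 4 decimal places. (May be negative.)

Answer: 0.4000

Derivation:
After op 1 tick(6): ref=6.0000 raw=[5.4000 7.2000]
After op 2 tick(2): ref=8.0000 raw=[7.2000 9.6000]
After op 3 sync(1): ref=8.0000 raw=[7.2000 8.0000]
After op 4 tick(2): ref=10.0000 raw=[9.0000 10.4000]
Drift of clock 1 after op 4: 10.4000 - 10.0000 = 0.4000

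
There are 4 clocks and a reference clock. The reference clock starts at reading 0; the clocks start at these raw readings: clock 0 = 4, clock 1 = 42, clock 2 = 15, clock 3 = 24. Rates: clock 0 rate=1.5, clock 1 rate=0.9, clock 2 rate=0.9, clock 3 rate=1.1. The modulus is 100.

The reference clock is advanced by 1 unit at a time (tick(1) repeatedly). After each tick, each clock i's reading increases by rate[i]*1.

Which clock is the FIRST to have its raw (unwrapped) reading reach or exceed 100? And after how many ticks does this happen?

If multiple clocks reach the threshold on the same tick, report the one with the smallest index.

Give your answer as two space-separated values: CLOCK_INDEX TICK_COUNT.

Answer: 0 64

Derivation:
clock 0: start=4, rate=1.5, needs 100-4 = 96; ticks = ceil(96/1.5) = ceil(64.0000) = 64; reading at tick 64 = 4 + 1.5*64 = 100.0000
clock 1: start=42, rate=0.9, needs 100-42 = 58; ticks = ceil(58/0.9) = ceil(64.4444) = 65; reading at tick 65 = 42 + 0.9*65 = 100.5000
clock 2: start=15, rate=0.9, needs 100-15 = 85; ticks = ceil(85/0.9) = ceil(94.4444) = 95; reading at tick 95 = 15 + 0.9*95 = 100.5000
clock 3: start=24, rate=1.1, needs 100-24 = 76; ticks = ceil(76/1.1) = ceil(69.0909) = 70; reading at tick 70 = 24 + 1.1*70 = 101.0000
Minimum tick count = 64; winners = [0]; smallest index = 0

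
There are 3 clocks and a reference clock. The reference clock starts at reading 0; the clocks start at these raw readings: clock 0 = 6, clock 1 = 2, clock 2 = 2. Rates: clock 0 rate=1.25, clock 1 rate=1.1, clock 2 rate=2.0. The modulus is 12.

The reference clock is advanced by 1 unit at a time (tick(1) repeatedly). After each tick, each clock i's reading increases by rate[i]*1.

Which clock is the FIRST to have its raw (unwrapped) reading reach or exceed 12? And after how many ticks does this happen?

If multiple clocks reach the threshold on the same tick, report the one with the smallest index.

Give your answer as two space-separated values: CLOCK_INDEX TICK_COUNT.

Answer: 0 5

Derivation:
clock 0: start=6, rate=1.25, needs 12-6 = 6; ticks = ceil(6/1.25) = ceil(4.8000) = 5; reading at tick 5 = 6 + 1.25*5 = 12.2500
clock 1: start=2, rate=1.1, needs 12-2 = 10; ticks = ceil(10/1.1) = ceil(9.0909) = 10; reading at tick 10 = 2 + 1.1*10 = 13.0000
clock 2: start=2, rate=2.0, needs 12-2 = 10; ticks = ceil(10/2.0) = ceil(5.0000) = 5; reading at tick 5 = 2 + 2.0*5 = 12.0000
Minimum tick count = 5; winners = [0, 2]; smallest index = 0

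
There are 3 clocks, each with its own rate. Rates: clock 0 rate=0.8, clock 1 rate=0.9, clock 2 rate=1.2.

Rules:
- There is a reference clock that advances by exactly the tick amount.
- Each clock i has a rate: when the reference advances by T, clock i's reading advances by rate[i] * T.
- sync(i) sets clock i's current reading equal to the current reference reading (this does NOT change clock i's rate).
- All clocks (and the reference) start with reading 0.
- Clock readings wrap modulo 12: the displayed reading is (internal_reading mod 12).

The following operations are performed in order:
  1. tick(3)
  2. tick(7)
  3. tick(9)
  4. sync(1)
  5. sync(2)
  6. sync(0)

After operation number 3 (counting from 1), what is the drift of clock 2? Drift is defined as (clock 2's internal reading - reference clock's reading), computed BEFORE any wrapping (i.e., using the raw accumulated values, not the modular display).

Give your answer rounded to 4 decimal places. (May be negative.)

Answer: 3.8000

Derivation:
After op 1 tick(3): ref=3.0000 raw=[2.4000 2.7000 3.6000]
After op 2 tick(7): ref=10.0000 raw=[8.0000 9.0000 12.0000]
After op 3 tick(9): ref=19.0000 raw=[15.2000 17.1000 22.8000]
Drift of clock 2 after op 3: 22.8000 - 19.0000 = 3.8000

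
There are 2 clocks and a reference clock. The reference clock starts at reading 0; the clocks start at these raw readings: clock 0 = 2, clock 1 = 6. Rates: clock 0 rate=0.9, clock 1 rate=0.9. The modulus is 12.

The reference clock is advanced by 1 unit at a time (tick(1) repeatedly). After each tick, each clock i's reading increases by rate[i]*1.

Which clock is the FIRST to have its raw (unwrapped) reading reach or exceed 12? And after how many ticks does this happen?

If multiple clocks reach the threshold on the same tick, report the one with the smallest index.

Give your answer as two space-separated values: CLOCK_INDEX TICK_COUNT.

clock 0: start=2, rate=0.9, needs 12-2 = 10; ticks = ceil(10/0.9) = ceil(11.1111) = 12; reading at tick 12 = 2 + 0.9*12 = 12.8000
clock 1: start=6, rate=0.9, needs 12-6 = 6; ticks = ceil(6/0.9) = ceil(6.6667) = 7; reading at tick 7 = 6 + 0.9*7 = 12.3000
Minimum tick count = 7; winners = [1]; smallest index = 1

Answer: 1 7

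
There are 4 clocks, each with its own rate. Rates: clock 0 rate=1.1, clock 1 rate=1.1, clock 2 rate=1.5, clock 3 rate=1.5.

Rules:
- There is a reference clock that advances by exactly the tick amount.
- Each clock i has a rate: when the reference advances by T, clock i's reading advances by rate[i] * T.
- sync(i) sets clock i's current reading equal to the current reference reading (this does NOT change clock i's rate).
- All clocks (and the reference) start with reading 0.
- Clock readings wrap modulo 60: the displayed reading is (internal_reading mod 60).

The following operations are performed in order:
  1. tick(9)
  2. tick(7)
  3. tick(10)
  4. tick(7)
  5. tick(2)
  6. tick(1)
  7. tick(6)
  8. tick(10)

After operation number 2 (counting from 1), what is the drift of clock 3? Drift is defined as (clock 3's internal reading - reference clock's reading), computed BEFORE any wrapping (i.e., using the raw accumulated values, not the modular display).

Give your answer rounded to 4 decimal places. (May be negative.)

After op 1 tick(9): ref=9.0000 raw=[9.9000 9.9000 13.5000 13.5000]
After op 2 tick(7): ref=16.0000 raw=[17.6000 17.6000 24.0000 24.0000]
Drift of clock 3 after op 2: 24.0000 - 16.0000 = 8.0000

Answer: 8.0000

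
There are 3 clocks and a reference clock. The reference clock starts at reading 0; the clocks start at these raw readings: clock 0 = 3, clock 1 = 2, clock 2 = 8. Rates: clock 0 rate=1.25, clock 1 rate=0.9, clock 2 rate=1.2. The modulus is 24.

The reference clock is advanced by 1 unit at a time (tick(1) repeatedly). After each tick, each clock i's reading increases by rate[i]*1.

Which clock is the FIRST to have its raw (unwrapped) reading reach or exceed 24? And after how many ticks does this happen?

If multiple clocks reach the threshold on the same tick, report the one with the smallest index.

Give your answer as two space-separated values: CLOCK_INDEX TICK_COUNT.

Answer: 2 14

Derivation:
clock 0: start=3, rate=1.25, needs 24-3 = 21; ticks = ceil(21/1.25) = ceil(16.8000) = 17; reading at tick 17 = 3 + 1.25*17 = 24.2500
clock 1: start=2, rate=0.9, needs 24-2 = 22; ticks = ceil(22/0.9) = ceil(24.4444) = 25; reading at tick 25 = 2 + 0.9*25 = 24.5000
clock 2: start=8, rate=1.2, needs 24-8 = 16; ticks = ceil(16/1.2) = ceil(13.3333) = 14; reading at tick 14 = 8 + 1.2*14 = 24.8000
Minimum tick count = 14; winners = [2]; smallest index = 2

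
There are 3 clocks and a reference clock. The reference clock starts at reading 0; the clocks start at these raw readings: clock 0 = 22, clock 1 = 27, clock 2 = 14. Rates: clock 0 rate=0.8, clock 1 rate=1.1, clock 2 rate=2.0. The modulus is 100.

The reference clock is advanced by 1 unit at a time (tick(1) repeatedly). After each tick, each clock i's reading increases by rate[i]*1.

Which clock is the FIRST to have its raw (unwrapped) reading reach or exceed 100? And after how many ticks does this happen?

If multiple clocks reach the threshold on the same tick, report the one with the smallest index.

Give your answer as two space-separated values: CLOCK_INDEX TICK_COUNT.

Answer: 2 43

Derivation:
clock 0: start=22, rate=0.8, needs 100-22 = 78; ticks = ceil(78/0.8) = ceil(97.5000) = 98; reading at tick 98 = 22 + 0.8*98 = 100.4000
clock 1: start=27, rate=1.1, needs 100-27 = 73; ticks = ceil(73/1.1) = ceil(66.3636) = 67; reading at tick 67 = 27 + 1.1*67 = 100.7000
clock 2: start=14, rate=2.0, needs 100-14 = 86; ticks = ceil(86/2.0) = ceil(43.0000) = 43; reading at tick 43 = 14 + 2.0*43 = 100.0000
Minimum tick count = 43; winners = [2]; smallest index = 2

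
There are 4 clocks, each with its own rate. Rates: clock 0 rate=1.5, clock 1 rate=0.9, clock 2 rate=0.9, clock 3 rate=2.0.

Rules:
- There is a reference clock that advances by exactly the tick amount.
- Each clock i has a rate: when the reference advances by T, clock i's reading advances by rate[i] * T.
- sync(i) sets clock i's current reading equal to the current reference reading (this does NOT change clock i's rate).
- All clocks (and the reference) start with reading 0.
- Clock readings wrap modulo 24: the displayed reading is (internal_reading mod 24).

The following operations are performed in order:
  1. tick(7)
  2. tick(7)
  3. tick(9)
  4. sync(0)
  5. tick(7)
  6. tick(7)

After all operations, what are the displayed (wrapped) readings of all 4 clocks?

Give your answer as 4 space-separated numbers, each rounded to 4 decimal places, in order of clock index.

After op 1 tick(7): ref=7.0000 raw=[10.5000 6.3000 6.3000 14.0000]
After op 2 tick(7): ref=14.0000 raw=[21.0000 12.6000 12.6000 28.0000]
After op 3 tick(9): ref=23.0000 raw=[34.5000 20.7000 20.7000 46.0000]
After op 4 sync(0): ref=23.0000 raw=[23.0000 20.7000 20.7000 46.0000]
After op 5 tick(7): ref=30.0000 raw=[33.5000 27.0000 27.0000 60.0000]
After op 6 tick(7): ref=37.0000 raw=[44.0000 33.3000 33.3000 74.0000]
Wrap final raw readings (mod 24): 44.0000 mod 24 = 20.0000; 33.3000 mod 24 = 9.3000; 33.3000 mod 24 = 9.3000; 74.0000 mod 24 = 2.0000

Answer: 20.0000 9.3000 9.3000 2.0000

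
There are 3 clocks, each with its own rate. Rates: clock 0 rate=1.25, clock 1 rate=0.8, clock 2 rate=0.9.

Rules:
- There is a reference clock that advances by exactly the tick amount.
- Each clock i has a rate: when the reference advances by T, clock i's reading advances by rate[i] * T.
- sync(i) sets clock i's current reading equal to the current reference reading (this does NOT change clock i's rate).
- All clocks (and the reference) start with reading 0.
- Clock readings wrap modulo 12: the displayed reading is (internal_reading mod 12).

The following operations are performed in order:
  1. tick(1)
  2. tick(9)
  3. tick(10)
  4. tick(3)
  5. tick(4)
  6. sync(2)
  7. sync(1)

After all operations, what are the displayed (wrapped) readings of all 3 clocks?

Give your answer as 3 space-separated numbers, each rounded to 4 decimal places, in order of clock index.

Answer: 9.7500 3.0000 3.0000

Derivation:
After op 1 tick(1): ref=1.0000 raw=[1.2500 0.8000 0.9000]
After op 2 tick(9): ref=10.0000 raw=[12.5000 8.0000 9.0000]
After op 3 tick(10): ref=20.0000 raw=[25.0000 16.0000 18.0000]
After op 4 tick(3): ref=23.0000 raw=[28.7500 18.4000 20.7000]
After op 5 tick(4): ref=27.0000 raw=[33.7500 21.6000 24.3000]
After op 6 sync(2): ref=27.0000 raw=[33.7500 21.6000 27.0000]
After op 7 sync(1): ref=27.0000 raw=[33.7500 27.0000 27.0000]
Wrap final raw readings (mod 12): 33.7500 mod 12 = 9.7500; 27.0000 mod 12 = 3.0000; 27.0000 mod 12 = 3.0000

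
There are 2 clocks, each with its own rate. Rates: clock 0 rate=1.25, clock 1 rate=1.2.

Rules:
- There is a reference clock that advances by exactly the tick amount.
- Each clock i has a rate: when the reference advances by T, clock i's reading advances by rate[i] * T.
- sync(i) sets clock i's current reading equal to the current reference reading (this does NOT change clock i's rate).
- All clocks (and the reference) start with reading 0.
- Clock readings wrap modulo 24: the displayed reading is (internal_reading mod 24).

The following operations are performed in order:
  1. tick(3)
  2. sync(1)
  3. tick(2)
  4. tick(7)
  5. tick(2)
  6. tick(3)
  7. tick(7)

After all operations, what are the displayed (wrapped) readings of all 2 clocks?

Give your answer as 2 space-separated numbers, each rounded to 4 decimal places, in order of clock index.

Answer: 6.0000 4.2000

Derivation:
After op 1 tick(3): ref=3.0000 raw=[3.7500 3.6000]
After op 2 sync(1): ref=3.0000 raw=[3.7500 3.0000]
After op 3 tick(2): ref=5.0000 raw=[6.2500 5.4000]
After op 4 tick(7): ref=12.0000 raw=[15.0000 13.8000]
After op 5 tick(2): ref=14.0000 raw=[17.5000 16.2000]
After op 6 tick(3): ref=17.0000 raw=[21.2500 19.8000]
After op 7 tick(7): ref=24.0000 raw=[30.0000 28.2000]
Wrap final raw readings (mod 24): 30.0000 mod 24 = 6.0000; 28.2000 mod 24 = 4.2000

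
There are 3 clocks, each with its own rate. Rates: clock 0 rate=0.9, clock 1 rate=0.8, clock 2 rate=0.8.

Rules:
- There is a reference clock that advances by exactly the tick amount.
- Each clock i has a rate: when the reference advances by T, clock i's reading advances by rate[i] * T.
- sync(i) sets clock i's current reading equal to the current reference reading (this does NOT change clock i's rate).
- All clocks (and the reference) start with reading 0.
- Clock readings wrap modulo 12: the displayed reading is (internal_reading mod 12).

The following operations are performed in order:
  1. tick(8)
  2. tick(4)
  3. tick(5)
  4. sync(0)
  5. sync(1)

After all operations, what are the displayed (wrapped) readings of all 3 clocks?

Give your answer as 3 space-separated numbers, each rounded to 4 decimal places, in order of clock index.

Answer: 5.0000 5.0000 1.6000

Derivation:
After op 1 tick(8): ref=8.0000 raw=[7.2000 6.4000 6.4000]
After op 2 tick(4): ref=12.0000 raw=[10.8000 9.6000 9.6000]
After op 3 tick(5): ref=17.0000 raw=[15.3000 13.6000 13.6000]
After op 4 sync(0): ref=17.0000 raw=[17.0000 13.6000 13.6000]
After op 5 sync(1): ref=17.0000 raw=[17.0000 17.0000 13.6000]
Wrap final raw readings (mod 12): 17.0000 mod 12 = 5.0000; 17.0000 mod 12 = 5.0000; 13.6000 mod 12 = 1.6000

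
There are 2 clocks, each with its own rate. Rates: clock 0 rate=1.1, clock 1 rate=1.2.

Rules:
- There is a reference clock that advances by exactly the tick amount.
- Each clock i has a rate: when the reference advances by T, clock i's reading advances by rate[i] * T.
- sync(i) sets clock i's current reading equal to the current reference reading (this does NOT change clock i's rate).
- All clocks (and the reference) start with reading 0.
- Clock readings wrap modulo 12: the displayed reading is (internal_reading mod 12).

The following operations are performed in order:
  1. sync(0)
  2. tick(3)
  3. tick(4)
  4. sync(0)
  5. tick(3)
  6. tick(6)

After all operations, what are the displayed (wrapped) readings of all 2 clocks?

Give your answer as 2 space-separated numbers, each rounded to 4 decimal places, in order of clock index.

After op 1 sync(0): ref=0.0000 raw=[0.0000 0.0000]
After op 2 tick(3): ref=3.0000 raw=[3.3000 3.6000]
After op 3 tick(4): ref=7.0000 raw=[7.7000 8.4000]
After op 4 sync(0): ref=7.0000 raw=[7.0000 8.4000]
After op 5 tick(3): ref=10.0000 raw=[10.3000 12.0000]
After op 6 tick(6): ref=16.0000 raw=[16.9000 19.2000]
Wrap final raw readings (mod 12): 16.9000 mod 12 = 4.9000; 19.2000 mod 12 = 7.2000

Answer: 4.9000 7.2000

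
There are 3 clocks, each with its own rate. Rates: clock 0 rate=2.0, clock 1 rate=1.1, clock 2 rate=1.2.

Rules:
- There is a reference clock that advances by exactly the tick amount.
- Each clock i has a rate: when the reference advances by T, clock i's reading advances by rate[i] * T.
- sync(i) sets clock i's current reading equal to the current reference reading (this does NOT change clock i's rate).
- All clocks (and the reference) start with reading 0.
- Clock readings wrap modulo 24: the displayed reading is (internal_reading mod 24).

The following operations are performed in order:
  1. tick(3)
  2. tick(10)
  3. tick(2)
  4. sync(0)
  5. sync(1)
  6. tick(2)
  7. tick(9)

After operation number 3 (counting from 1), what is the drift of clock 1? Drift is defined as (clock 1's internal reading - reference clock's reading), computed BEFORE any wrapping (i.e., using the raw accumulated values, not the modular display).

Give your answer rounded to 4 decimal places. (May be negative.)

Answer: 1.5000

Derivation:
After op 1 tick(3): ref=3.0000 raw=[6.0000 3.3000 3.6000]
After op 2 tick(10): ref=13.0000 raw=[26.0000 14.3000 15.6000]
After op 3 tick(2): ref=15.0000 raw=[30.0000 16.5000 18.0000]
Drift of clock 1 after op 3: 16.5000 - 15.0000 = 1.5000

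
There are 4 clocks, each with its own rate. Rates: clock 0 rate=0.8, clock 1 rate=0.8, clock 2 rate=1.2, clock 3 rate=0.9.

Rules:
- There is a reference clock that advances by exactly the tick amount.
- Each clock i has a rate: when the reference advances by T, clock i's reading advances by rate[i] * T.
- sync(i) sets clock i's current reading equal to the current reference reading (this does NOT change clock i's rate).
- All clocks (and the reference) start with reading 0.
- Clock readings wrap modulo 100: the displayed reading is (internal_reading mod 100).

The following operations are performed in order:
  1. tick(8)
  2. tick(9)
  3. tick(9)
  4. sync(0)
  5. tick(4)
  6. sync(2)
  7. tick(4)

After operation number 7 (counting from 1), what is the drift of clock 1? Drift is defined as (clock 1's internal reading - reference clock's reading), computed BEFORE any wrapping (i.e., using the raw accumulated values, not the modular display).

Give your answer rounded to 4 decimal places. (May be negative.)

After op 1 tick(8): ref=8.0000 raw=[6.4000 6.4000 9.6000 7.2000]
After op 2 tick(9): ref=17.0000 raw=[13.6000 13.6000 20.4000 15.3000]
After op 3 tick(9): ref=26.0000 raw=[20.8000 20.8000 31.2000 23.4000]
After op 4 sync(0): ref=26.0000 raw=[26.0000 20.8000 31.2000 23.4000]
After op 5 tick(4): ref=30.0000 raw=[29.2000 24.0000 36.0000 27.0000]
After op 6 sync(2): ref=30.0000 raw=[29.2000 24.0000 30.0000 27.0000]
After op 7 tick(4): ref=34.0000 raw=[32.4000 27.2000 34.8000 30.6000]
Drift of clock 1 after op 7: 27.2000 - 34.0000 = -6.8000

Answer: -6.8000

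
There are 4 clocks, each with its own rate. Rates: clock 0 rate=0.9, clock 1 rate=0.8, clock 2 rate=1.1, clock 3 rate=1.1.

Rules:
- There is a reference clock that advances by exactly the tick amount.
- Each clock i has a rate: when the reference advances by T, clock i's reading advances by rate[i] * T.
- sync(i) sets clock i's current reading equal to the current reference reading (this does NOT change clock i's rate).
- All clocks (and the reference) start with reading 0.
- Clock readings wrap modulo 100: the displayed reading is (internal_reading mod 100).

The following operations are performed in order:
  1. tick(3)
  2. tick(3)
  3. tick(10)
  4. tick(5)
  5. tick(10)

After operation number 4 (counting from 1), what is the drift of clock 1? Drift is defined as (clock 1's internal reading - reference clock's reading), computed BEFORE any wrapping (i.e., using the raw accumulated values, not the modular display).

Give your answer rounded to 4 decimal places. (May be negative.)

Answer: -4.2000

Derivation:
After op 1 tick(3): ref=3.0000 raw=[2.7000 2.4000 3.3000 3.3000]
After op 2 tick(3): ref=6.0000 raw=[5.4000 4.8000 6.6000 6.6000]
After op 3 tick(10): ref=16.0000 raw=[14.4000 12.8000 17.6000 17.6000]
After op 4 tick(5): ref=21.0000 raw=[18.9000 16.8000 23.1000 23.1000]
Drift of clock 1 after op 4: 16.8000 - 21.0000 = -4.2000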